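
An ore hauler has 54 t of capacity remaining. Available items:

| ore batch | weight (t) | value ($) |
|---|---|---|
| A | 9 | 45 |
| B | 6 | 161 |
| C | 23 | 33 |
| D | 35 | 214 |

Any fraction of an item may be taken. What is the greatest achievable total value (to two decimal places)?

Sort by value per unit weight and fill in that order.
Order: B (161/6=26.83) > D (214/35=6.11) > A (45/9=5.00) > C (33/23=1.43)
Fill: take B (6 @ 161) → take D (35 @ 214) → take A (9 @ 45) → take 4/23 of C → 5.74; 54/54 used.
Total value = 425.74

425.74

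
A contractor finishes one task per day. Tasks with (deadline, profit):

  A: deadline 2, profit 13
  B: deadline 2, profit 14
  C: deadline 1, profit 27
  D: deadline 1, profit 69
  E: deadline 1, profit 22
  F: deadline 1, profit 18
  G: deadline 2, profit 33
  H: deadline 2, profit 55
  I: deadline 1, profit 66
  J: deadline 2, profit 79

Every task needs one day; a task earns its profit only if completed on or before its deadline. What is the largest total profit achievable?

Take jobs in profit order; each goes to the latest open slot no later than its deadline.
By profit: J(d2,79), D(d1,69), I(d1,66), H(d2,55), G(d2,33), C(d1,27), E(d1,22), F(d1,18), B(d2,14), A(d2,13)
J→slot 2; D→slot 1; I skipped; H skipped; G skipped; C skipped; E skipped; F skipped; B skipped; A skipped.
Profit = 69 + 79 = 148

148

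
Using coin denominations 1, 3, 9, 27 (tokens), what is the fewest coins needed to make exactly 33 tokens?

3

Greedy: take as many of the largest coin as possible, then repeat with the remainder.
33 = 1×27 + 2×3
Total coins = 1 + 2 = 3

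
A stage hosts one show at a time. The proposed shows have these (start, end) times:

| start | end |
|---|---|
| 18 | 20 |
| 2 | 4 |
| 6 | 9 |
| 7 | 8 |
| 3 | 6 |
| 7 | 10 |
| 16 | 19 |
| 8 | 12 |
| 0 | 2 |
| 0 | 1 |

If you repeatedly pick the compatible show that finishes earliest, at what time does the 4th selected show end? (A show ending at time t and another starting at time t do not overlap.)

Order by finish time; keep every interval that doesn't clash with the previous kept one.
Sorted by end: (0,1)  (0,2)  (2,4)  (3,6)  (7,8)  (6,9)  (7,10)  (8,12)  (16,19)  (18,20)
take (0,1); take (2,4); skip (3,6); take (7,8); take (8,12); take (16,19).
Selected: (0,1) (2,4) (7,8) (8,12) (16,19)

12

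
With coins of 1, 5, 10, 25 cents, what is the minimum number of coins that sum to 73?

73 = 2×25 + 2×10 + 3×1
Total coins = 2 + 2 + 3 = 7

7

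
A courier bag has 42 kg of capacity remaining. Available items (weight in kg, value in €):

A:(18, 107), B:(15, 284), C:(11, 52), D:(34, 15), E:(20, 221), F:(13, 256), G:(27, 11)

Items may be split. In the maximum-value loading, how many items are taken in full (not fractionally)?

Greedy by value/weight ratio, highest first.
Order: F (256/13=19.69) > B (284/15=18.93) > E (221/20=11.05) > A (107/18=5.94) > C (52/11=4.73) > D (15/34=0.44) > G (11/27=0.41)
Fill: take F (13 @ 256) → take B (15 @ 284) → take 14/20 of E → 154.70; 42/42 used.
2 item(s) taken whole; one partial (take 14/20 of E).

2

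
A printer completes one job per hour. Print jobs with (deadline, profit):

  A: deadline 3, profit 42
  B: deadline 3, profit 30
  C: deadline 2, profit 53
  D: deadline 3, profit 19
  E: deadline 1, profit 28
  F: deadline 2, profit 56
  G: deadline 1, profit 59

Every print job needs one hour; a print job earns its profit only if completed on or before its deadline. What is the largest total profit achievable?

Take jobs in profit order; each goes to the latest open slot no later than its deadline.
By profit: G(d1,59), F(d2,56), C(d2,53), A(d3,42), B(d3,30), E(d1,28), D(d3,19)
G→slot 1; F→slot 2; C skipped; A→slot 3; B skipped; E skipped; D skipped.
Profit = 59 + 56 + 42 = 157

157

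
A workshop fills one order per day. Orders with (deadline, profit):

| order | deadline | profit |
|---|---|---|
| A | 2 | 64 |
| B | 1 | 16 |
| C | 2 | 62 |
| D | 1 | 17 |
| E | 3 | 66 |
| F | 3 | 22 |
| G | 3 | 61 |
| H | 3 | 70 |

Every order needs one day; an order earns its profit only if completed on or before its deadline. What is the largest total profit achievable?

200

Take jobs in profit order; each goes to the latest open slot no later than its deadline.
Profit order: H=70 E=66 A=64 C=62 G=61 F=22 D=17 B=16
Assign: H→slot 3, E→slot 2, A→slot 1, C skipped, G skipped, F skipped, D skipped, B skipped.
Slots: [1:A] [2:E] [3:H]
Profit = 64 + 66 + 70 = 200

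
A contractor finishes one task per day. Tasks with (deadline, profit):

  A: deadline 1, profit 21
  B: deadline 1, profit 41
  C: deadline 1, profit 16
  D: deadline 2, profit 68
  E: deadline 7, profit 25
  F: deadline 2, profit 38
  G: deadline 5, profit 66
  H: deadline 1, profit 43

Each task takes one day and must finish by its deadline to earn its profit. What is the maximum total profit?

202

By profit: D(d2,68), G(d5,66), H(d1,43), B(d1,41), F(d2,38), E(d7,25), A(d1,21), C(d1,16)
D→slot 2; G→slot 5; H→slot 1; B skipped; F skipped; E→slot 7; A skipped; C skipped.
Profit = 43 + 68 + 66 + 25 = 202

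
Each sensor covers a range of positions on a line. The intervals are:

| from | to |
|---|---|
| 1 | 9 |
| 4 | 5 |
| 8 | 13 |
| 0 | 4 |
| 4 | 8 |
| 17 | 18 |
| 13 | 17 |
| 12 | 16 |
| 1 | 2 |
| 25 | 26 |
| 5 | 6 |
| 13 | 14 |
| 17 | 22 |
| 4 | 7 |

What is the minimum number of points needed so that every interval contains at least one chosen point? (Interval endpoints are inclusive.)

Sort by right endpoint; whenever an interval is uncovered, place a point at its right end.
By right end: [1,2]  [0,4]  [4,5]  [5,6]  [4,7]  [4,8]  [1,9]  [8,13]  [13,14]  [12,16]  [13,17]  [17,18]  [17,22]  [25,26]
[1,2] uncovered → point at 2; [4,5] uncovered → point at 5; [8,13] uncovered → point at 13; [17,18] uncovered → point at 18; [25,26] uncovered → point at 26.
Points: 2, 5, 13, 18, 26 (5 total).

5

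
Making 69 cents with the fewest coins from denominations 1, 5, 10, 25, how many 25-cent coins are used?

69 = 2×25 + 1×10 + 1×5 + 4×1
Count of 25: 2

2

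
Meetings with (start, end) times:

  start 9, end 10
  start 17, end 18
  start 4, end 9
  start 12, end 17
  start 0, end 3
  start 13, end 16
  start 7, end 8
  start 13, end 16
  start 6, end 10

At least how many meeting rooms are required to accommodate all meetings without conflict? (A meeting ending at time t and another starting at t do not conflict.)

3

Events (time:±→running): 0:+→1 3:-→0 4:+→1 6:+→2 7:+→3 … peak 3.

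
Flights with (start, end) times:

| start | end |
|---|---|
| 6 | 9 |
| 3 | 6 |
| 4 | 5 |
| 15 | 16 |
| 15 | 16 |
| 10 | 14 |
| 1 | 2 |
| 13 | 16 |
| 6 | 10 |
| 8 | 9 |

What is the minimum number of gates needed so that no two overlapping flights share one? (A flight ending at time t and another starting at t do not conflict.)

Count concurrent intervals with a sweep; the peak is the room count.
starts: [1, 3, 4, 6, 6, 8, 10, 13, 15, 15]
ends:   [2, 5, 6, 9, 9, 10, 14, 16, 16, 16]
s1→1 e2→0 s3→1 s4→2 e5→1 e6→0 s6→1 s6→2 s8→3  — peak 3.

3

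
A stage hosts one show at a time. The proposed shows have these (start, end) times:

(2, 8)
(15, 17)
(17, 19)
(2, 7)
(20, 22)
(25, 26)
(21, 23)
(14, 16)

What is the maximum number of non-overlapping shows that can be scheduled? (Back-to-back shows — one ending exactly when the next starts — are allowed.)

5

Greedy by earliest finish: after sorting by end time, pick each interval compatible with the last pick.
Sorted by end: (2,7)  (2,8)  (14,16)  (15,17)  (17,19)  (20,22)  (21,23)  (25,26)
take (2,7); skip (2,8); take (14,16); skip (15,17); take (17,19); take (20,22); take (25,26).
Selected 5 shows.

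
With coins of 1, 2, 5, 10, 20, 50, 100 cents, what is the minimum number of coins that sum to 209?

5

209 = 2×100 + 1×5 + 2×2
Total coins = 2 + 1 + 2 = 5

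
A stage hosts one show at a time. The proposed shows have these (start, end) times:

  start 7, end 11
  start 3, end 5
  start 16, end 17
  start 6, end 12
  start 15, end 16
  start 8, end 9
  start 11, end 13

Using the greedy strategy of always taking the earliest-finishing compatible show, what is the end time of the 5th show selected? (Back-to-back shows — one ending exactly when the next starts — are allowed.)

Sorted by end: (3,5)  (8,9)  (7,11)  (6,12)  (11,13)  (15,16)  (16,17)
take (3,5); take (8,9); take (11,13); take (15,16); take (16,17).
Selected: (3,5) (8,9) (11,13) (15,16) (16,17)

17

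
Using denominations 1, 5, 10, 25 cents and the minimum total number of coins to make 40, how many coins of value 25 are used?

1

40 − 1×25→15 − 1×10→5 − 1×5→0
Count of 25: 1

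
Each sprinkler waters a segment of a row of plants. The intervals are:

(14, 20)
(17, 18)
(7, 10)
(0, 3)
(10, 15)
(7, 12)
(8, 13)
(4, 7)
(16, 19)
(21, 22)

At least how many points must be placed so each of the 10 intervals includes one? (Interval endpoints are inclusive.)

5

Sort by right endpoint; whenever an interval is uncovered, place a point at its right end.
By right end: [0,3]  [4,7]  [7,10]  [7,12]  [8,13]  [10,15]  [17,18]  [16,19]  [14,20]  [21,22]
[0,3] uncovered → point at 3; [4,7] uncovered → point at 7; [8,13] uncovered → point at 13; [17,18] uncovered → point at 18; [21,22] uncovered → point at 22.
Points: 3, 7, 13, 18, 22 (5 total).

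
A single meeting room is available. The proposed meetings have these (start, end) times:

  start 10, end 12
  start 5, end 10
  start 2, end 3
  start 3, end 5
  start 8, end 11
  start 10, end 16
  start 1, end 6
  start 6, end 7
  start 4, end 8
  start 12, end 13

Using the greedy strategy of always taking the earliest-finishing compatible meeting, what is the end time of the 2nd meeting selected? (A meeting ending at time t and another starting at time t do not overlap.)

5

Greedy by earliest finish: after sorting by end time, pick each interval compatible with the last pick.
By end time: (2,3), (3,5), (1,6), (6,7), (4,8), (5,10), (8,11), (10,12), (12,13), (10,16).
Pick (2,3); next start ≥ 3 → (3,5); next start ≥ 5 → (6,7); next start ≥ 7 → (8,11); next start ≥ 11 → (12,13).
Selected: (2,3) (3,5) (6,7) (8,11) (12,13)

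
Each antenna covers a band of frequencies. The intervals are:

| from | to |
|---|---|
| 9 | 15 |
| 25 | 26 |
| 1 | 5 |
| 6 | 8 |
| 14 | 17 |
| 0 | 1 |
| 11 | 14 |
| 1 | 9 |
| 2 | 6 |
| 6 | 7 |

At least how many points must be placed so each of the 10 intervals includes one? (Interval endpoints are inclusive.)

Sort by right endpoint; whenever an interval is uncovered, place a point at its right end.
By right end: [0,1]  [1,5]  [2,6]  [6,7]  [6,8]  [1,9]  [11,14]  [9,15]  [14,17]  [25,26]
[0,1] uncovered → point at 1; [2,6] uncovered → point at 6; [11,14] uncovered → point at 14; [25,26] uncovered → point at 26.
Points: 1, 6, 14, 26 (4 total).

4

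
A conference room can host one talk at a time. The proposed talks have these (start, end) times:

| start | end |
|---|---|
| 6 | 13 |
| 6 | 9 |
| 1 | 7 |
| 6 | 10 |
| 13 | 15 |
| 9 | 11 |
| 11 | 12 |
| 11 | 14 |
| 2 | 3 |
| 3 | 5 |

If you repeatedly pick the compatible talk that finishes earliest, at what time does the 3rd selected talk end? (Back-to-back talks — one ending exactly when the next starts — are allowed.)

By end time: (2,3), (3,5), (1,7), (6,9), (6,10), (9,11), (11,12), (6,13), (11,14), (13,15).
Pick (2,3); next start ≥ 3 → (3,5); next start ≥ 5 → (6,9); next start ≥ 9 → (9,11); next start ≥ 11 → (11,12); next start ≥ 12 → (13,15).
Selected: (2,3) (3,5) (6,9) (9,11) (11,12) (13,15)

9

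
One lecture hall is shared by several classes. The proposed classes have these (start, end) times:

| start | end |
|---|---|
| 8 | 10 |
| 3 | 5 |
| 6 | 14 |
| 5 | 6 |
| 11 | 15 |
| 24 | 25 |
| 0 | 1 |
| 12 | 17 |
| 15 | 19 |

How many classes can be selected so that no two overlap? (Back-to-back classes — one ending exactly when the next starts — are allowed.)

7

Greedy by earliest finish: after sorting by end time, pick each interval compatible with the last pick.
Sorted by end: (0,1)  (3,5)  (5,6)  (8,10)  (6,14)  (11,15)  (12,17)  (15,19)  (24,25)
take (0,1); take (3,5); take (5,6); take (8,10); take (11,15); take (15,19); take (24,25).
Selected 7 classes.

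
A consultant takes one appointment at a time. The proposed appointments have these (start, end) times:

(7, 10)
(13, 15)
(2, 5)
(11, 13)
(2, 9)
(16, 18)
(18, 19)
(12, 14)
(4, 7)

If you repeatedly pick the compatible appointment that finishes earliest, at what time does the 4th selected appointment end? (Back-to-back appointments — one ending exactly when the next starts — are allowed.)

15

Sorted by end: (2,5)  (4,7)  (2,9)  (7,10)  (11,13)  (12,14)  (13,15)  (16,18)  (18,19)
take (2,5); take (7,10); take (11,13); take (13,15); take (16,18); take (18,19).
Selected: (2,5) (7,10) (11,13) (13,15) (16,18) (18,19)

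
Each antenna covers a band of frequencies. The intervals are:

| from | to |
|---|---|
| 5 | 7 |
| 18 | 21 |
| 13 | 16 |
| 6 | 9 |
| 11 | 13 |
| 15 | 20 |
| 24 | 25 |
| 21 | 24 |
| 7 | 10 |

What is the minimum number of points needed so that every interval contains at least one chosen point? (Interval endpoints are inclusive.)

4

By right end: [5,7]  [6,9]  [7,10]  [11,13]  [13,16]  [15,20]  [18,21]  [21,24]  [24,25]
[5,7] uncovered → point at 7; [11,13] uncovered → point at 13; [15,20] uncovered → point at 20; [21,24] uncovered → point at 24.
Points: 7, 13, 20, 24 (4 total).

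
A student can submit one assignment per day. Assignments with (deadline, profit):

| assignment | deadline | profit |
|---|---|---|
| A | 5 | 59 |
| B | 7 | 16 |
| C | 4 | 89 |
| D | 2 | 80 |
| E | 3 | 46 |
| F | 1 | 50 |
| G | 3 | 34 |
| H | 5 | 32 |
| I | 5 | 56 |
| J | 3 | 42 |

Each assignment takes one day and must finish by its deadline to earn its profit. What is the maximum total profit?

350

By profit: C(d4,89), D(d2,80), A(d5,59), I(d5,56), F(d1,50), E(d3,46), J(d3,42), G(d3,34), H(d5,32), B(d7,16)
C→slot 4; D→slot 2; A→slot 5; I→slot 3; F→slot 1; E skipped; J skipped; G skipped; H skipped; B→slot 7.
Profit = 50 + 80 + 56 + 89 + 59 + 16 = 350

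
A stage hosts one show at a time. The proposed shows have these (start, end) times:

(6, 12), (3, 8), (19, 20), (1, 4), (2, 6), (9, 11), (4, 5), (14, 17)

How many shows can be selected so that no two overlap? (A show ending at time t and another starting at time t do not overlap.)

Sorted by end: (1,4)  (4,5)  (2,6)  (3,8)  (9,11)  (6,12)  (14,17)  (19,20)
take (1,4); take (4,5); take (9,11); take (14,17); take (19,20).
Selected 5 shows.

5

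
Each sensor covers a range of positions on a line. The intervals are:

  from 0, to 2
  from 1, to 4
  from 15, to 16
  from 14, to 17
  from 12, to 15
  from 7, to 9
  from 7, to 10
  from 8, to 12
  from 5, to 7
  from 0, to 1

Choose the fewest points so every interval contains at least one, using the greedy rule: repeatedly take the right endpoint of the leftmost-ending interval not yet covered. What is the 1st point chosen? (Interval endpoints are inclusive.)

1

Sort by right endpoint; whenever an interval is uncovered, place a point at its right end.
Sorted: [0,1] [0,2] [1,4] [5,7] [7,9] [7,10] [8,12] [12,15] [15,16] [14,17]
{[0,1],[0,2],[1,4]} hit by 1; {[5,7],[7,9],[7,10]} hit by 7; {[8,12],[12,15]} hit by 12; {[15,16],[14,17]} hit by 16.
Points: 1, 7, 12, 16 (4 total).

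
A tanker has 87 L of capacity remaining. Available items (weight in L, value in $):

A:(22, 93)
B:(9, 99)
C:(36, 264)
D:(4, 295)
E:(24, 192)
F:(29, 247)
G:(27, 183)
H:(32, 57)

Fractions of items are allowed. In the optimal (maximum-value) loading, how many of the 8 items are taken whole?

Ratios (sorted): D 73.75, B 11.00, F 8.52, E 8.00, C 7.33, G 6.78, A 4.23, H 1.78
take D (4 @ 295); take B (9 @ 99); take F (29 @ 247); take E (24 @ 192); take 21/36 of C → 154.00. Capacity used 87/87.
4 item(s) taken whole; one partial (take 21/36 of C).

4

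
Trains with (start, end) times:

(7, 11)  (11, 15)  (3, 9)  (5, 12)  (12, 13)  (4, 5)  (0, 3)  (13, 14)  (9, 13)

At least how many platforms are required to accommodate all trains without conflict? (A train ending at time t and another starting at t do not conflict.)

The answer is the maximum number of intervals overlapping at any instant.
Events (time:±→running): 0:+→1 3:-→0 3:+→1 4:+→2 5:-→1 5:+→2 7:+→3 … peak 3.

3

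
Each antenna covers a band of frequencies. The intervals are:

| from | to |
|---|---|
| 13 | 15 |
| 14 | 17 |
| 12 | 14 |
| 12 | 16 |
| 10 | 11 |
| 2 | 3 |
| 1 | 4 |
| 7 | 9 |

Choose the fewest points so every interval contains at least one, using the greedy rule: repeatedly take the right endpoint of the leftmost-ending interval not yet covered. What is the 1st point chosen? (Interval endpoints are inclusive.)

Process intervals by earliest right end; each time one isn't hit yet, stab at its right endpoint.
By right end: [2,3]  [1,4]  [7,9]  [10,11]  [12,14]  [13,15]  [12,16]  [14,17]
[2,3] uncovered → point at 3; [7,9] uncovered → point at 9; [10,11] uncovered → point at 11; [12,14] uncovered → point at 14.
Points: 3, 9, 11, 14 (4 total).

3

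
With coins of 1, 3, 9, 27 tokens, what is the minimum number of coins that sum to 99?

5

Use the largest denomination that fits, subtract, and repeat.
99 − 3×27→18 − 2×9→0
Total coins = 3 + 2 = 5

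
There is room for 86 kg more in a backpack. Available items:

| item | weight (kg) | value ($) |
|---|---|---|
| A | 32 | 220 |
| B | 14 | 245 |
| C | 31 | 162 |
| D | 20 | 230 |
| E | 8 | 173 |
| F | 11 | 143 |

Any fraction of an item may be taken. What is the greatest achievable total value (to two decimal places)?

1016.23

Sort by value per unit weight and fill in that order.
Ratios (sorted): E 21.62, B 17.50, F 13.00, D 11.50, A 6.88, C 5.23
take E (8 @ 173); take B (14 @ 245); take F (11 @ 143); take D (20 @ 230); take A (32 @ 220); take 1/31 of C → 5.23. Capacity used 86/86.
Total value = 1016.23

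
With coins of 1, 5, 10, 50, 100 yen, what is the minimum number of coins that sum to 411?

6

411 = 4×100 + 1×10 + 1×1
Total coins = 4 + 1 + 1 = 6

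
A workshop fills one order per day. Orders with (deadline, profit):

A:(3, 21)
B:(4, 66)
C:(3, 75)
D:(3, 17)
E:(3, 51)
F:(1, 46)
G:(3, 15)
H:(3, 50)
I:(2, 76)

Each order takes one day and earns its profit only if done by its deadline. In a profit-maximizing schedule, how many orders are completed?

4

Sort by profit descending; place each in the latest free slot ≤ its deadline.
Profit order: I=76 C=75 B=66 E=51 H=50 F=46 A=21 D=17 G=15
Assign: I→slot 2, C→slot 3, B→slot 4, E→slot 1, H skipped, F skipped, A skipped, D skipped, G skipped.
Slots: [1:E] [2:I] [3:C] [4:B]
4 of 9 scheduled.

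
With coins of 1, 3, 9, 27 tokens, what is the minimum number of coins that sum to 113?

113 = 4×27 + 1×3 + 2×1
Total coins = 4 + 1 + 2 = 7

7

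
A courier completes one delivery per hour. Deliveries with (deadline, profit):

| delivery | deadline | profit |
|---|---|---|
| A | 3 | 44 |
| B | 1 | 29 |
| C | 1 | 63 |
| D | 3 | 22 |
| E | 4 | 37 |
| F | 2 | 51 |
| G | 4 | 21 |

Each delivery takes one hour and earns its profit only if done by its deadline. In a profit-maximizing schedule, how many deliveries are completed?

Profit order: C=63 F=51 A=44 E=37 B=29 D=22 G=21
Assign: C→slot 1, F→slot 2, A→slot 3, E→slot 4, B skipped, D skipped, G skipped.
Slots: [1:C] [2:F] [3:A] [4:E]
4 of 7 scheduled.

4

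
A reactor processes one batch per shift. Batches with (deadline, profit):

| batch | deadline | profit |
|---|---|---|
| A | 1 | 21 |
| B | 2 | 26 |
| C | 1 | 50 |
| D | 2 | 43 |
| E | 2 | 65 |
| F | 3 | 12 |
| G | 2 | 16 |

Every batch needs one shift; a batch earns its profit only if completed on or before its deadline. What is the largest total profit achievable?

127

Profit order: E=65 C=50 D=43 B=26 A=21 G=16 F=12
Assign: E→slot 2, C→slot 1, D skipped, B skipped, A skipped, G skipped, F→slot 3.
Slots: [1:C] [2:E] [3:F]
Profit = 50 + 65 + 12 = 127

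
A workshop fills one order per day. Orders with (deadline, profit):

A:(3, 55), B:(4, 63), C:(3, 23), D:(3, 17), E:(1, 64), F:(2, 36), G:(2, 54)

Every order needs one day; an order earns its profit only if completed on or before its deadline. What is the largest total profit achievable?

236

Sort by profit descending; place each in the latest free slot ≤ its deadline.
Profit order: E=64 B=63 A=55 G=54 F=36 C=23 D=17
Assign: E→slot 1, B→slot 4, A→slot 3, G→slot 2, F skipped, C skipped, D skipped.
Slots: [1:E] [2:G] [3:A] [4:B]
Profit = 64 + 54 + 55 + 63 = 236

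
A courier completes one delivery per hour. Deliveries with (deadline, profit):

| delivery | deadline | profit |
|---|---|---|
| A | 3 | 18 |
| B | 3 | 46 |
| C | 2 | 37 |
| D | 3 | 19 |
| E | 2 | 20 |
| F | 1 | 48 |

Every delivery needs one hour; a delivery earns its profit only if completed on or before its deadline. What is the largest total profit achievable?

Sort by profit descending; place each in the latest free slot ≤ its deadline.
Profit order: F=48 B=46 C=37 E=20 D=19 A=18
Assign: F→slot 1, B→slot 3, C→slot 2, E skipped, D skipped, A skipped.
Slots: [1:F] [2:C] [3:B]
Profit = 48 + 37 + 46 = 131

131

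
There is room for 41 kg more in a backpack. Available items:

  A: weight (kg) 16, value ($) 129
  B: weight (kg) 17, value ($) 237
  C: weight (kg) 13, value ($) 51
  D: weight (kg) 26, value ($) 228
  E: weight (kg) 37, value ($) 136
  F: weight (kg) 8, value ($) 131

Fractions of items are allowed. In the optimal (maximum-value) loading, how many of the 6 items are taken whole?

Ratios (sorted): F 16.38, B 13.94, D 8.77, A 8.06, C 3.92, E 3.68
take F (8 @ 131); take B (17 @ 237); take 16/26 of D → 140.31. Capacity used 41/41.
2 item(s) taken whole; one partial (take 16/26 of D).

2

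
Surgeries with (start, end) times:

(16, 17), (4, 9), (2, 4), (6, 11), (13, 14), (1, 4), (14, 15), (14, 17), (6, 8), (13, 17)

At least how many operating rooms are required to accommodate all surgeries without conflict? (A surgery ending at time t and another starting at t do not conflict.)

The answer is the maximum number of intervals overlapping at any instant.
starts: [1, 2, 4, 6, 6, 13, 13, 14, 14, 16]
ends:   [4, 4, 8, 9, 11, 14, 15, 17, 17, 17]
s1→1 s2→2 e4→1 e4→0 s4→1 s6→2 s6→3  — peak 3.

3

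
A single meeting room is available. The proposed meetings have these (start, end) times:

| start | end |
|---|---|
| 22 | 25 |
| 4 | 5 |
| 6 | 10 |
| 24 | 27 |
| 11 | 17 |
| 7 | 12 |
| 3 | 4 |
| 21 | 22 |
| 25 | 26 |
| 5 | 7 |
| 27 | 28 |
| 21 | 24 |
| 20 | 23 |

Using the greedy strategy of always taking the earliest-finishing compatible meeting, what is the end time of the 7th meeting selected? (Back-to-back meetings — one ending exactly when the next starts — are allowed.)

26

Sort by end time and greedily take each interval whose start is ≥ the last chosen end.
Sorted by end: (3,4)  (4,5)  (5,7)  (6,10)  (7,12)  (11,17)  (21,22)  (20,23)  (21,24)  (22,25)  (25,26)  (24,27)  (27,28)
take (3,4); take (4,5); take (5,7); skip (6,10); take (7,12); take (21,22); skip (20,23); take (22,25); take (25,26); skip (24,27); take (27,28).
Selected: (3,4) (4,5) (5,7) (7,12) (21,22) (22,25) (25,26) (27,28)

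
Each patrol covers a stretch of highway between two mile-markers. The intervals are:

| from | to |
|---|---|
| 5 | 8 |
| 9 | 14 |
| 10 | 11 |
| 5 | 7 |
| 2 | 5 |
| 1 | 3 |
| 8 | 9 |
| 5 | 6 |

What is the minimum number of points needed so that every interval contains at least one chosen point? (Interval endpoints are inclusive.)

4

By right end: [1,3]  [2,5]  [5,6]  [5,7]  [5,8]  [8,9]  [10,11]  [9,14]
[1,3] uncovered → point at 3; [5,6] uncovered → point at 6; [8,9] uncovered → point at 9; [10,11] uncovered → point at 11.
Points: 3, 6, 9, 11 (4 total).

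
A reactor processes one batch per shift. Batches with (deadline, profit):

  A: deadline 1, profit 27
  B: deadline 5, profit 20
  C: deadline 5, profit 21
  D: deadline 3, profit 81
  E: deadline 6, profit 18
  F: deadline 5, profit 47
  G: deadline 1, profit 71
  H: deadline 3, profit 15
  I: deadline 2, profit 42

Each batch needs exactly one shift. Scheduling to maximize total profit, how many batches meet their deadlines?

6

Sort by profit descending; place each in the latest free slot ≤ its deadline.
By profit: D(d3,81), G(d1,71), F(d5,47), I(d2,42), A(d1,27), C(d5,21), B(d5,20), E(d6,18), H(d3,15)
D→slot 3; G→slot 1; F→slot 5; I→slot 2; A skipped; C→slot 4; B skipped; E→slot 6; H skipped.
6 of 9 scheduled.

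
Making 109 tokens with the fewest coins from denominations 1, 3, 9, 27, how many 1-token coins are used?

1

109 − 4×27→1 − 1×1→0
Count of 1: 1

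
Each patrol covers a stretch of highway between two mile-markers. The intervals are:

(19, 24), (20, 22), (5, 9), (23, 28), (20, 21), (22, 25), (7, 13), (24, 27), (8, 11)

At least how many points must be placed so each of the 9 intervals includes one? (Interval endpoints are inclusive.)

By right end: [5,9]  [8,11]  [7,13]  [20,21]  [20,22]  [19,24]  [22,25]  [24,27]  [23,28]
[5,9] uncovered → point at 9; [20,21] uncovered → point at 21; [22,25] uncovered → point at 25.
Points: 9, 21, 25 (3 total).

3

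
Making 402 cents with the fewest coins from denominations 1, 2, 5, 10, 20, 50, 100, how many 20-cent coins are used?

0

402 − 4×100→2 − 1×2→0
Count of 20: 0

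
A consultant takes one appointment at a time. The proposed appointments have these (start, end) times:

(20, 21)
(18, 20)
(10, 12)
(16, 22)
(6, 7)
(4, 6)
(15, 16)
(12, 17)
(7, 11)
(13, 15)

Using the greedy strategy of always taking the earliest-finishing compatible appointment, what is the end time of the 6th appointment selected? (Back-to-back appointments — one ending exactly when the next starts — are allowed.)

20

By end time: (4,6), (6,7), (7,11), (10,12), (13,15), (15,16), (12,17), (18,20), (20,21), (16,22).
Pick (4,6); next start ≥ 6 → (6,7); next start ≥ 7 → (7,11); next start ≥ 11 → (13,15); next start ≥ 15 → (15,16); next start ≥ 16 → (18,20); next start ≥ 20 → (20,21).
Selected: (4,6) (6,7) (7,11) (13,15) (15,16) (18,20) (20,21)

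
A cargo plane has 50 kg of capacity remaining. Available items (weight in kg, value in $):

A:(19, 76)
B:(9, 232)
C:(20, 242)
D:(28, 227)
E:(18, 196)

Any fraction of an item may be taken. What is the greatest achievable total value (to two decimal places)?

694.32

Sort by value per unit weight and fill in that order.
Order: B (232/9=25.78) > C (242/20=12.10) > E (196/18=10.89) > D (227/28=8.11) > A (76/19=4.00)
Fill: take B (9 @ 232) → take C (20 @ 242) → take E (18 @ 196) → take 3/28 of D → 24.32; 50/50 used.
Total value = 694.32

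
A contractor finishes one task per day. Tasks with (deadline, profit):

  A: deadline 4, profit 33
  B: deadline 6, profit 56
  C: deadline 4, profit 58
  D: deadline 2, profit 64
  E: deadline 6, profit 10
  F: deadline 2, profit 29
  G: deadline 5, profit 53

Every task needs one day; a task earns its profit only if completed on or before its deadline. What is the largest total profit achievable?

293

Profit order: D=64 C=58 B=56 G=53 A=33 F=29 E=10
Assign: D→slot 2, C→slot 4, B→slot 6, G→slot 5, A→slot 3, F→slot 1, E skipped.
Slots: [1:F] [2:D] [3:A] [4:C] [5:G] [6:B]
Profit = 29 + 64 + 33 + 58 + 53 + 56 = 293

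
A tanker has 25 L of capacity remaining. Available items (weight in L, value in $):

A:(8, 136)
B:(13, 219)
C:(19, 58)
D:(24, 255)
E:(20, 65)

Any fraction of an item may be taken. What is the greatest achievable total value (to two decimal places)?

397.50

Greedy by value/weight ratio, highest first.
Ratios (sorted): A 17.00, B 16.85, D 10.62, E 3.25, C 3.05
take A (8 @ 136); take B (13 @ 219); take 4/24 of D → 42.50. Capacity used 25/25.
Total value = 397.50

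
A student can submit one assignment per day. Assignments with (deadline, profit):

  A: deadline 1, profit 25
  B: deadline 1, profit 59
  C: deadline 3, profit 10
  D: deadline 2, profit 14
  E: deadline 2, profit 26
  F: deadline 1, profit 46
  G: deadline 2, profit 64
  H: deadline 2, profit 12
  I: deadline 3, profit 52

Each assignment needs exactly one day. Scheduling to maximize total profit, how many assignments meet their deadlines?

Sort by profit descending; place each in the latest free slot ≤ its deadline.
Profit order: G=64 B=59 I=52 F=46 E=26 A=25 D=14 H=12 C=10
Assign: G→slot 2, B→slot 1, I→slot 3, F skipped, E skipped, A skipped, D skipped, H skipped, C skipped.
Slots: [1:B] [2:G] [3:I]
3 of 9 scheduled.

3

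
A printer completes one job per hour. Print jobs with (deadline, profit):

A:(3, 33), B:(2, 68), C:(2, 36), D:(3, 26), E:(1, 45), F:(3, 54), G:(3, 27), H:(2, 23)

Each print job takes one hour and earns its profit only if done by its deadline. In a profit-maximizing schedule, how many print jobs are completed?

Sort by profit descending; place each in the latest free slot ≤ its deadline.
Profit order: B=68 F=54 E=45 C=36 A=33 G=27 D=26 H=23
Assign: B→slot 2, F→slot 3, E→slot 1, C skipped, A skipped, G skipped, D skipped, H skipped.
Slots: [1:E] [2:B] [3:F]
3 of 8 scheduled.

3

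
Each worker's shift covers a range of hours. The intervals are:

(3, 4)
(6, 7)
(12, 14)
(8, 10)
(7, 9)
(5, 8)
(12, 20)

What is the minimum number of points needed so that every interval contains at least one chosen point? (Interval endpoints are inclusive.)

Sort by right endpoint; whenever an interval is uncovered, place a point at its right end.
Sorted: [3,4] [6,7] [5,8] [7,9] [8,10] [12,14] [12,20]
{[3,4]} hit by 4; {[6,7],[5,8],[7,9]} hit by 7; {[8,10]} hit by 10; {[12,14],[12,20]} hit by 14.
Points: 4, 7, 10, 14 (4 total).

4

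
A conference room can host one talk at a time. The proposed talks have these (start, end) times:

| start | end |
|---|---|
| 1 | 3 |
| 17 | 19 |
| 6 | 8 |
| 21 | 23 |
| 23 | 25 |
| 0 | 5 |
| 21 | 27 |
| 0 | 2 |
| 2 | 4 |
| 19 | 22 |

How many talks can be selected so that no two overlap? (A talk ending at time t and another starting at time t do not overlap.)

By end time: (0,2), (1,3), (2,4), (0,5), (6,8), (17,19), (19,22), (21,23), (23,25), (21,27).
Pick (0,2); next start ≥ 2 → (2,4); next start ≥ 4 → (6,8); next start ≥ 8 → (17,19); next start ≥ 19 → (19,22); next start ≥ 22 → (23,25).
Selected 6 talks.

6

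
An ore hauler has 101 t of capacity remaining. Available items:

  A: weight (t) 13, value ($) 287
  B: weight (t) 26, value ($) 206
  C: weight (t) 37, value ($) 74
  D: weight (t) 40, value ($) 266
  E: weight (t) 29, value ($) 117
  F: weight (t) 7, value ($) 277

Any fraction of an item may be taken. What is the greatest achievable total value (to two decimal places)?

Greedy by value/weight ratio, highest first.
Ratios (sorted): F 39.57, A 22.08, B 7.92, D 6.65, E 4.03, C 2.00
take F (7 @ 277); take A (13 @ 287); take B (26 @ 206); take D (40 @ 266); take 15/29 of E → 60.52. Capacity used 101/101.
Total value = 1096.52

1096.52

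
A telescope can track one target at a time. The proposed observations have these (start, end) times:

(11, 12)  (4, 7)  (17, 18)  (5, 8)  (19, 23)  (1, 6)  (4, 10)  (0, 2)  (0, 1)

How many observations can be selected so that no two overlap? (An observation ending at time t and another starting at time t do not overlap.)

5

Sorted by end: (0,1)  (0,2)  (1,6)  (4,7)  (5,8)  (4,10)  (11,12)  (17,18)  (19,23)
take (0,1); take (1,6); skip (4,7); take (11,12); take (17,18); take (19,23).
Selected 5 observations.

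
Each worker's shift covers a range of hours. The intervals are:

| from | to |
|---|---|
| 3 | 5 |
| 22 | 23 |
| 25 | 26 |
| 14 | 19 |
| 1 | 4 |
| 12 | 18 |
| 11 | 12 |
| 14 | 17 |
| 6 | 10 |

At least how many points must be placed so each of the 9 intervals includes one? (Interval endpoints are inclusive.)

Process intervals by earliest right end; each time one isn't hit yet, stab at its right endpoint.
By right end: [1,4]  [3,5]  [6,10]  [11,12]  [14,17]  [12,18]  [14,19]  [22,23]  [25,26]
[1,4] uncovered → point at 4; [6,10] uncovered → point at 10; [11,12] uncovered → point at 12; [14,17] uncovered → point at 17; [22,23] uncovered → point at 23; [25,26] uncovered → point at 26.
Points: 4, 10, 12, 17, 23, 26 (6 total).

6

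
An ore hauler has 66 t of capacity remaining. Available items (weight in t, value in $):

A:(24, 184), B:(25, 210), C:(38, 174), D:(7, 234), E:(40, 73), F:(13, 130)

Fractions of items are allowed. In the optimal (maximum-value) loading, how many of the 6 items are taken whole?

3

Greedy by value/weight ratio, highest first.
Order: D (234/7=33.43) > F (130/13=10.00) > B (210/25=8.40) > A (184/24=7.67) > C (174/38=4.58) > E (73/40=1.82)
Fill: take D (7 @ 234) → take F (13 @ 130) → take B (25 @ 210) → take 21/24 of A → 161.00; 66/66 used.
3 item(s) taken whole; one partial (take 21/24 of A).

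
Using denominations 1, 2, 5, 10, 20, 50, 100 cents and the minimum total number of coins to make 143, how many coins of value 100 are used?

1

Greedy: take as many of the largest coin as possible, then repeat with the remainder.
143 − 1×100→43 − 2×20→3 − 1×2→1 − 1×1→0
Count of 100: 1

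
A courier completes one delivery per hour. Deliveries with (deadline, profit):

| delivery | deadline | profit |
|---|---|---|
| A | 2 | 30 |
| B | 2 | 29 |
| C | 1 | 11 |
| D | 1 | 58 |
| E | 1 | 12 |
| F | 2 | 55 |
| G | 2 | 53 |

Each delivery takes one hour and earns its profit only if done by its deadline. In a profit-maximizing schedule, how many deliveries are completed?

Take jobs in profit order; each goes to the latest open slot no later than its deadline.
By profit: D(d1,58), F(d2,55), G(d2,53), A(d2,30), B(d2,29), E(d1,12), C(d1,11)
D→slot 1; F→slot 2; G skipped; A skipped; B skipped; E skipped; C skipped.
2 of 7 scheduled.

2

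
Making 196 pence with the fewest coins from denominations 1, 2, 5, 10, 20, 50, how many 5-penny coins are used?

196 − 3×50→46 − 2×20→6 − 1×5→1 − 1×1→0
Count of 5: 1

1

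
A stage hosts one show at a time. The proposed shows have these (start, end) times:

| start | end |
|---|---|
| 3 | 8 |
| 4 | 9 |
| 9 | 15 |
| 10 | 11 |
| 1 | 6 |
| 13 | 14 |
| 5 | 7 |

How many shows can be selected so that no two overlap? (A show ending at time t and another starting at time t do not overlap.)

Sort by end time and greedily take each interval whose start is ≥ the last chosen end.
Sorted by end: (1,6)  (5,7)  (3,8)  (4,9)  (10,11)  (13,14)  (9,15)
take (1,6); take (10,11); take (13,14).
Selected 3 shows.

3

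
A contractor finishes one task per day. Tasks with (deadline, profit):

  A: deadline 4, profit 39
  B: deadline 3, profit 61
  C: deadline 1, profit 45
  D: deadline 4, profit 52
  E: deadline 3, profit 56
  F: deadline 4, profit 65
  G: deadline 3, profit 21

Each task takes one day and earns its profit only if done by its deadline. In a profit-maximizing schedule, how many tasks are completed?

4

By profit: F(d4,65), B(d3,61), E(d3,56), D(d4,52), C(d1,45), A(d4,39), G(d3,21)
F→slot 4; B→slot 3; E→slot 2; D→slot 1; C skipped; A skipped; G skipped.
4 of 7 scheduled.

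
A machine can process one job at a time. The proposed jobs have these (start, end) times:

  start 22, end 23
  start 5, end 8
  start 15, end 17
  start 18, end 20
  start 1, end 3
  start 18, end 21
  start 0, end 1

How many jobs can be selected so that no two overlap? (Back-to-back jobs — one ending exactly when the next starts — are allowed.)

Sorted by end: (0,1)  (1,3)  (5,8)  (15,17)  (18,20)  (18,21)  (22,23)
take (0,1); take (1,3); take (5,8); take (15,17); take (18,20); take (22,23).
Selected 6 jobs.

6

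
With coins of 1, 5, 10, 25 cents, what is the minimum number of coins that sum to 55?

3

55 = 2×25 + 1×5
Total coins = 2 + 1 = 3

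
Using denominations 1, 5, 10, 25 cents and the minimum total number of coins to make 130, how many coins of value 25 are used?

130 − 5×25→5 − 1×5→0
Count of 25: 5

5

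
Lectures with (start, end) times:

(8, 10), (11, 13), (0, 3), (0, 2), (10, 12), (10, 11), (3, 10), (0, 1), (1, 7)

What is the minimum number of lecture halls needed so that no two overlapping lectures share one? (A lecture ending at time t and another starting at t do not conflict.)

3

The answer is the maximum number of intervals overlapping at any instant.
starts: [0, 0, 0, 1, 3, 8, 10, 10, 11]
ends:   [1, 2, 3, 7, 10, 10, 11, 12, 13]
s0→1 s0→2 s0→3  — peak 3.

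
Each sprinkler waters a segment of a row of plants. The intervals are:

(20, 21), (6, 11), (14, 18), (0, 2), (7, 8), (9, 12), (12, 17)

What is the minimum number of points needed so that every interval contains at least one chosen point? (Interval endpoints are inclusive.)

Sort by right endpoint; whenever an interval is uncovered, place a point at its right end.
By right end: [0,2]  [7,8]  [6,11]  [9,12]  [12,17]  [14,18]  [20,21]
[0,2] uncovered → point at 2; [7,8] uncovered → point at 8; [9,12] uncovered → point at 12; [14,18] uncovered → point at 18; [20,21] uncovered → point at 21.
Points: 2, 8, 12, 18, 21 (5 total).

5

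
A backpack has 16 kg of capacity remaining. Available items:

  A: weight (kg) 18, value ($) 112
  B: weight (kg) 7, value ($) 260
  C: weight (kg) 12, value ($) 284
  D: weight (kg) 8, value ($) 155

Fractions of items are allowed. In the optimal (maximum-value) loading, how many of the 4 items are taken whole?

1

Greedy by value/weight ratio, highest first.
Order: B (260/7=37.14) > C (284/12=23.67) > D (155/8=19.38) > A (112/18=6.22)
Fill: take B (7 @ 260) → take 9/12 of C → 213.00; 16/16 used.
1 item(s) taken whole; one partial (take 9/12 of C).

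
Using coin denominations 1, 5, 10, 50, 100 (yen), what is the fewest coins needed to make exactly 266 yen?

Greedy: take as many of the largest coin as possible, then repeat with the remainder.
266 − 2×100→66 − 1×50→16 − 1×10→6 − 1×5→1 − 1×1→0
Total coins = 2 + 1 + 1 + 1 + 1 = 6

6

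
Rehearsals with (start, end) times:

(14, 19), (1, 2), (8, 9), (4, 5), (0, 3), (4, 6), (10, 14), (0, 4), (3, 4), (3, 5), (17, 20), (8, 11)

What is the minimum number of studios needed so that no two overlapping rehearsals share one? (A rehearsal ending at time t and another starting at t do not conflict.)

Count concurrent intervals with a sweep; the peak is the room count.
Events (time:±→running): 0:+→1 0:+→2 1:+→3 … peak 3.

3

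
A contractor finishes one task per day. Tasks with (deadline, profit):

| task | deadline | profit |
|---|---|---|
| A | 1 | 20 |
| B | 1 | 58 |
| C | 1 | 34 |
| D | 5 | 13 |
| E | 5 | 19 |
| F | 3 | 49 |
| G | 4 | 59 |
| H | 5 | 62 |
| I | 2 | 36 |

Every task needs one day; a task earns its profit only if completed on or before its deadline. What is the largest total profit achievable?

By profit: H(d5,62), G(d4,59), B(d1,58), F(d3,49), I(d2,36), C(d1,34), A(d1,20), E(d5,19), D(d5,13)
H→slot 5; G→slot 4; B→slot 1; F→slot 3; I→slot 2; C skipped; A skipped; E skipped; D skipped.
Profit = 58 + 36 + 49 + 59 + 62 = 264

264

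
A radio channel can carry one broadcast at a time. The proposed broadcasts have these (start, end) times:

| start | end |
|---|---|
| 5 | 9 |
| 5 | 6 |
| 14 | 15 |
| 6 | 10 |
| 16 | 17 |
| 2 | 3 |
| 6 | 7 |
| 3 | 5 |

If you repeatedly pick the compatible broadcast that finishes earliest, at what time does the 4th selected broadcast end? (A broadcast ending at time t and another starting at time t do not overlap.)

By end time: (2,3), (3,5), (5,6), (6,7), (5,9), (6,10), (14,15), (16,17).
Pick (2,3); next start ≥ 3 → (3,5); next start ≥ 5 → (5,6); next start ≥ 6 → (6,7); next start ≥ 7 → (14,15); next start ≥ 15 → (16,17).
Selected: (2,3) (3,5) (5,6) (6,7) (14,15) (16,17)

7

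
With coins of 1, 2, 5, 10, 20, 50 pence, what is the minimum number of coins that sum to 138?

7

Greedy: take as many of the largest coin as possible, then repeat with the remainder.
138 = 2×50 + 1×20 + 1×10 + 1×5 + 1×2 + 1×1
Total coins = 2 + 1 + 1 + 1 + 1 + 1 = 7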